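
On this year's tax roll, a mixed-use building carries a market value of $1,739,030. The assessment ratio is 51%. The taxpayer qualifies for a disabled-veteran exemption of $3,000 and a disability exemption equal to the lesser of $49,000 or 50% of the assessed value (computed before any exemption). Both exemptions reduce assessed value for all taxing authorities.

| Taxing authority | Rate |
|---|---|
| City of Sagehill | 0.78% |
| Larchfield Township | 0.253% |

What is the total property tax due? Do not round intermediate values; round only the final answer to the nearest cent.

Assessed value = $1,739,030 × 0.51 = $886,905.3
Disability exemption = min($49,000, 50% × $886,905.3) = min($49,000, $443,452.65) = $49,000 (dollar cap binds)
Taxable value = $886,905.3 − $3,000 − $49,000 = $834,905.3
City of Sagehill: $834,905.3 × 0.0078 = $6,512.26134
Larchfield Township: $834,905.3 × 0.00253 = $2,112.310409
Total = $8,624.571749

$8,624.57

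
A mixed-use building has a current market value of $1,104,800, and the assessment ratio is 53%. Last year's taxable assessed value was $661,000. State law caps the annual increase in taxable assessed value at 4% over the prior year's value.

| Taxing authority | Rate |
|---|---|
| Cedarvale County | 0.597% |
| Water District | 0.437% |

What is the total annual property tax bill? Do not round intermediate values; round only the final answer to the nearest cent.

$6,054.52

Uncapped assessed value = $1,104,800 × 0.53 = $585,544
Cap limit = $661,000 × 1.04 = $687,440
Taxable assessed value = min($585,544, $687,440) = $585,544 (cap does not bind)
Cedarvale County: $585,544 × 0.00597 = $3,495.69768
Water District: $585,544 × 0.00437 = $2,558.82728
Total = $6,054.52496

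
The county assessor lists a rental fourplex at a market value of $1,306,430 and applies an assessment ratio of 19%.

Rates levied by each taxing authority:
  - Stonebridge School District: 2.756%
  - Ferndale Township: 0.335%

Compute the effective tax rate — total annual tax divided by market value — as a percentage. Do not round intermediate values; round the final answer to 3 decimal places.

0.587%

Assessed value = $1,306,430 × 0.19 = $248,221.7
Stonebridge School District: $248,221.7 × 0.02756 = $6,840.990052
Ferndale Township: $248,221.7 × 0.00335 = $831.542695
Total tax = $7,672.532747
Effective rate = $7,672.532747 ÷ $1,306,430 = 0.587% of market value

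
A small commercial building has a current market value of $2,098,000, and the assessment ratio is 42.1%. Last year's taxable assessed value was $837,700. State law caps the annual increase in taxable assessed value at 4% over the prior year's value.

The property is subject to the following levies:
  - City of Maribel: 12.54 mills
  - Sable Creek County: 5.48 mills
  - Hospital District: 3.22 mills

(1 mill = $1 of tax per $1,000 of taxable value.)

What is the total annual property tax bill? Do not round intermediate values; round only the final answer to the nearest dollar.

$18,504

Uncapped assessed value = $2,098,000 × 0.421 = $883,258
Cap limit = $837,700 × 1.04 = $871,208
Taxable assessed value = min($883,258, $871,208) = $871,208 (cap binds)
City of Maribel: $871,208 × 0.01254 = $10,924.94832
Sable Creek County: $871,208 × 0.00548 = $4,774.21984
Hospital District: $871,208 × 0.00322 = $2,805.28976
Total = $18,504.45792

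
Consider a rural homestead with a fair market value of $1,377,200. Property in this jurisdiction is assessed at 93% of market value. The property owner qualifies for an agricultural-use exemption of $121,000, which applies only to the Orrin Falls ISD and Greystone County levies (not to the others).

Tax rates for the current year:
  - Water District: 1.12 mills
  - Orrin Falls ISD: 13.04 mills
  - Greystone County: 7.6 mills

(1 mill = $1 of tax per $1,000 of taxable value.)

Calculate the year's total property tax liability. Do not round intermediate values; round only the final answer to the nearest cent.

Assessed value = $1,377,200 × 0.93 = $1,280,796
Water District: $1,280,796 × 0.00112 = $1,434.49152
Orrin Falls ISD: ($1,280,796 − $121,000) × 0.01304 = $1,159,796 × 0.01304 = $15,123.73984
Greystone County: ($1,280,796 − $121,000) × 0.0076 = $1,159,796 × 0.0076 = $8,814.4496
Total = $25,372.68096

$25,372.68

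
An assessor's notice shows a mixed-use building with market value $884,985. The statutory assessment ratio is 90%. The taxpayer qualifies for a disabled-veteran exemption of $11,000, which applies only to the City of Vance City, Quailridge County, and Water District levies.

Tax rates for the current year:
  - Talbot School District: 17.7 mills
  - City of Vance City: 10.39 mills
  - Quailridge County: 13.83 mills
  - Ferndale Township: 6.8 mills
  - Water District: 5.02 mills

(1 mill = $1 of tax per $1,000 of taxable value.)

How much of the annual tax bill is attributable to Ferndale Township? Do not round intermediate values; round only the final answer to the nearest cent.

Assessed value = $884,985 × 0.9 = $796,486.5
Ferndale Township taxable value = $796,486.5 (exemption does not apply)
Ferndale Township levy = $796,486.5 × 0.0068 = $5,416.1082

$5,416.11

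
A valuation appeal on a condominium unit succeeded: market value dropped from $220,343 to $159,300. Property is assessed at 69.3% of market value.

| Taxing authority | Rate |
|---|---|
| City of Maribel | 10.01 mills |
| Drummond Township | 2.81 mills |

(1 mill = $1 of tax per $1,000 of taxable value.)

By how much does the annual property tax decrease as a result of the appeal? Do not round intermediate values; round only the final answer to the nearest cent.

Old assessed value = $220,343 × 0.693 = $152,697.699
New assessed value = $159,300 × 0.693 = $110,394.9
Combined rate = 0.01001 + 0.00281 = 0.01282
Old tax = $152,697.699 × 0.01282 = $1,957.58450118
New tax = $110,394.9 × 0.01282 = $1,415.262618
Reduction = $1,957.58450118 − $1,415.262618 = $542.32188318

$542.32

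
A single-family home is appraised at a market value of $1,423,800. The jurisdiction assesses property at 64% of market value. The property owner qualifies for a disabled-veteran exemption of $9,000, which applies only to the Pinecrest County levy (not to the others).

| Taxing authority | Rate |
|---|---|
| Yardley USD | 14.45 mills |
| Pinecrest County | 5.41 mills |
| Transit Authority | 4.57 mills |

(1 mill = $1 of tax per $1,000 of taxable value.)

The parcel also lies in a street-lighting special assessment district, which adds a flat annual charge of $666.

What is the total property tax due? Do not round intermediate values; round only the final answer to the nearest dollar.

$22,879

Assessed value = $1,423,800 × 0.64 = $911,232
Yardley USD: $911,232 × 0.01445 = $13,167.3024
Pinecrest County: ($911,232 − $9,000) × 0.00541 = $902,232 × 0.00541 = $4,881.07512
Transit Authority: $911,232 × 0.00457 = $4,164.33024
Levies subtotal = $22,212.70776
Total = $22,212.70776 + $666 = $22,878.70776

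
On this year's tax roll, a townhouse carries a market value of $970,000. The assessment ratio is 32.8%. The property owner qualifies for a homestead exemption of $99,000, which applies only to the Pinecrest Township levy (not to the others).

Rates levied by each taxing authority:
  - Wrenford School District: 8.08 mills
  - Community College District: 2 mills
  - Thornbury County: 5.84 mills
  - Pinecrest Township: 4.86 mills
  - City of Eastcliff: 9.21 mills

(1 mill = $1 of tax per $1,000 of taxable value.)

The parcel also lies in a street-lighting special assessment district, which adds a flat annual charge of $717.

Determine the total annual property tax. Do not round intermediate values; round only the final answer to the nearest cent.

$9,777.48

Assessed value = $970,000 × 0.328 = $318,160
Wrenford School District: $318,160 × 0.00808 = $2,570.7328
Community College District: $318,160 × 0.002 = $636.32
Thornbury County: $318,160 × 0.00584 = $1,858.0544
Pinecrest Township: ($318,160 − $99,000) × 0.00486 = $219,160 × 0.00486 = $1,065.1176
City of Eastcliff: $318,160 × 0.00921 = $2,930.2536
Levies subtotal = $9,060.4784
Total = $9,060.4784 + $717 = $9,777.4784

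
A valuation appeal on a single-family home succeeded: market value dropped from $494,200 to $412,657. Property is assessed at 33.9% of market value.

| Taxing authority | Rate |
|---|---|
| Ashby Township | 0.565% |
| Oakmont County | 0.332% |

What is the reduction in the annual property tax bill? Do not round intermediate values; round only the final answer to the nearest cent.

Old assessed value = $494,200 × 0.339 = $167,533.8
New assessed value = $412,657 × 0.339 = $139,890.723
Combined rate = 0.00565 + 0.00332 = 0.00897
Old tax = $167,533.8 × 0.00897 = $1,502.778186
New tax = $139,890.723 × 0.00897 = $1,254.81978531
Reduction = $1,502.778186 − $1,254.81978531 = $247.95840069

$247.96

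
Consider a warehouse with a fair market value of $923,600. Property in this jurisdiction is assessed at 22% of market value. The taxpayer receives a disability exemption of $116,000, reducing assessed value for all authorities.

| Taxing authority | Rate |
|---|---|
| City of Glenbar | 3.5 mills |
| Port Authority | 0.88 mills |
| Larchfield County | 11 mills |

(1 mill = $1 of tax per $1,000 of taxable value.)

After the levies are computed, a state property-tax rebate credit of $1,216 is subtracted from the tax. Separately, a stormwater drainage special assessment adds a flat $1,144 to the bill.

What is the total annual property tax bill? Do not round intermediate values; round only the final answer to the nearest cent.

Assessed value = $923,600 × 0.22 = $203,192
Taxable value = $203,192 − $116,000 = $87,192
City of Glenbar: $87,192 × 0.0035 = $305.172
Port Authority: $87,192 × 0.00088 = $76.72896
Larchfield County: $87,192 × 0.011 = $959.112
Levies subtotal = $1,341.01296
After credit = $1,341.01296 − $1,216 = $125.01296
Total = $125.01296 + $1,144 = $1,269.01296

$1,269.01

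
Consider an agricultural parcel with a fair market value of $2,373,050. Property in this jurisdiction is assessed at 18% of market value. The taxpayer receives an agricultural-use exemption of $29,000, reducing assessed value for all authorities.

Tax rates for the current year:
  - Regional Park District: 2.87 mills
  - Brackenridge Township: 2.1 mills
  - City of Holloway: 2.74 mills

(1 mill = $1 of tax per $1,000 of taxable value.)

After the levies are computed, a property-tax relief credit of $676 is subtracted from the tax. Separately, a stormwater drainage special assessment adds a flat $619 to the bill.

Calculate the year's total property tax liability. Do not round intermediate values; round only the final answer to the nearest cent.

Assessed value = $2,373,050 × 0.18 = $427,149
Taxable value = $427,149 − $29,000 = $398,149
Regional Park District: $398,149 × 0.00287 = $1,142.68763
Brackenridge Township: $398,149 × 0.0021 = $836.1129
City of Holloway: $398,149 × 0.00274 = $1,090.92826
Levies subtotal = $3,069.72879
After credit = $3,069.72879 − $676 = $2,393.72879
Total = $2,393.72879 + $619 = $3,012.72879

$3,012.73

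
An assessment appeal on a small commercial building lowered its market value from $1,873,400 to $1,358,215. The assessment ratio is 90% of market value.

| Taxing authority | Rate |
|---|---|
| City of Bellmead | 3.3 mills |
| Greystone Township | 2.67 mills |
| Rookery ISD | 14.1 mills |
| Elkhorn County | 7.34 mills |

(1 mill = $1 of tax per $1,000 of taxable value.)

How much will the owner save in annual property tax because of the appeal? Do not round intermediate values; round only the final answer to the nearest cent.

$12,709.10

Old assessed value = $1,873,400 × 0.9 = $1,686,060
New assessed value = $1,358,215 × 0.9 = $1,222,393.5
Combined rate = 0.0033 + 0.00267 + 0.0141 + 0.00734 = 0.02741
Old tax = $1,686,060 × 0.02741 = $46,214.9046
New tax = $1,222,393.5 × 0.02741 = $33,505.805835
Reduction = $46,214.9046 − $33,505.805835 = $12,709.098765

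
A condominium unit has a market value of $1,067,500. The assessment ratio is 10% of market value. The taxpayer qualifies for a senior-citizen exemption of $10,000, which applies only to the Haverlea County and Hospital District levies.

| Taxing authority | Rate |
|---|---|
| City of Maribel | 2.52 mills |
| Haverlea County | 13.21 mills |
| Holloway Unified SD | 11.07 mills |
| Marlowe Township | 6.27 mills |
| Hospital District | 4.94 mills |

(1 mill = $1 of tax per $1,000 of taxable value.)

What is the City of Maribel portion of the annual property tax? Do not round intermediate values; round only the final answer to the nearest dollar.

Assessed value = $1,067,500 × 0.1 = $106,750
City of Maribel taxable value = $106,750 (exemption does not apply)
City of Maribel levy = $106,750 × 0.00252 = $269.01

$269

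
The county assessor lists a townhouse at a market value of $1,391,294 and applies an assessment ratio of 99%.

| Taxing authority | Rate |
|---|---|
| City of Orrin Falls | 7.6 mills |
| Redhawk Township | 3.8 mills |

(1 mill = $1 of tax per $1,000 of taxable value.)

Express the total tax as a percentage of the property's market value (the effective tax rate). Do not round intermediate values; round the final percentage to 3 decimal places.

1.129%

Assessed value = $1,391,294 × 0.99 = $1,377,381.06
City of Orrin Falls: $1,377,381.06 × 0.0076 = $10,468.096056
Redhawk Township: $1,377,381.06 × 0.0038 = $5,234.048028
Total tax = $15,702.144084
Effective rate = $15,702.144084 ÷ $1,391,294 = 1.129% of market value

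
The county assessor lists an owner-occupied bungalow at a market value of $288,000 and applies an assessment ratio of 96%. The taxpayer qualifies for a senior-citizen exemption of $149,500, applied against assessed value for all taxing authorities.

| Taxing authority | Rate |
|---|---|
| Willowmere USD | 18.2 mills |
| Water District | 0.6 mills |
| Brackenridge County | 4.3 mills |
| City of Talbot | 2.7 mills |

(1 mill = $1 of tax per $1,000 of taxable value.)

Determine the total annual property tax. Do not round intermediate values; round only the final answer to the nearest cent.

$3,276.08

Assessed value = $288,000 × 0.96 = $276,480
Taxable value = $276,480 − $149,500 = $126,980
Willowmere USD: $126,980 × 0.0182 = $2,311.036
Water District: $126,980 × 0.0006 = $76.188
Brackenridge County: $126,980 × 0.0043 = $546.014
City of Talbot: $126,980 × 0.0027 = $342.846
Total = $2,311.036 + $76.188 + $546.014 + $342.846 = $3,276.084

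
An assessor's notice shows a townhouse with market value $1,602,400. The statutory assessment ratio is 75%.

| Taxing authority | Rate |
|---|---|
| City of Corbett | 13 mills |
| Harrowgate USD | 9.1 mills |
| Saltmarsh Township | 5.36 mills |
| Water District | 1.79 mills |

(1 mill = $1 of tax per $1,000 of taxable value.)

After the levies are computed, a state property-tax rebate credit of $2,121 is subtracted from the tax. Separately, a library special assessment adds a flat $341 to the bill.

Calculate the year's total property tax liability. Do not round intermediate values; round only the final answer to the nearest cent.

$33,372.65

Assessed value = $1,602,400 × 0.75 = $1,201,800
City of Corbett: $1,201,800 × 0.013 = $15,623.4
Harrowgate USD: $1,201,800 × 0.0091 = $10,936.38
Saltmarsh Township: $1,201,800 × 0.00536 = $6,441.648
Water District: $1,201,800 × 0.00179 = $2,151.222
Levies subtotal = $35,152.65
After credit = $35,152.65 − $2,121 = $33,031.65
Total = $33,031.65 + $341 = $33,372.65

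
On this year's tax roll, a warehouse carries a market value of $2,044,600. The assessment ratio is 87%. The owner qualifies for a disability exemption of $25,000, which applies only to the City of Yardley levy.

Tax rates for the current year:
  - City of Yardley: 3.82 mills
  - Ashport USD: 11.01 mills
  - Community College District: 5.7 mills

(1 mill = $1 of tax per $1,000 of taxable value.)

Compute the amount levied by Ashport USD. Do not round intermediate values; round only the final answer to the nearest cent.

$19,584.61

Assessed value = $2,044,600 × 0.87 = $1,778,802
Ashport USD taxable value = $1,778,802 (exemption does not apply)
Ashport USD levy = $1,778,802 × 0.01101 = $19,584.61002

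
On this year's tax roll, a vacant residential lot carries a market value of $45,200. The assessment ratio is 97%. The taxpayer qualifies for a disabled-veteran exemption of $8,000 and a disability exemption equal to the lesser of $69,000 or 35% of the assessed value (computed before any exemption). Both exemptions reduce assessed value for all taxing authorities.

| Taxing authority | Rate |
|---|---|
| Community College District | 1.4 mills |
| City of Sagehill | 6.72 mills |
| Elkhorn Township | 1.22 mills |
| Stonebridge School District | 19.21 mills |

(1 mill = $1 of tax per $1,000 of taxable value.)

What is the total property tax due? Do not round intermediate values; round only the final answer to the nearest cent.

$585.24

Assessed value = $45,200 × 0.97 = $43,844
Disability exemption = min($69,000, 35% × $43,844) = min($69,000, $15,345.4) = $15,345.4 (percentage binds)
Taxable value = $43,844 − $8,000 − $15,345.4 = $20,498.6
Community College District: $20,498.6 × 0.0014 = $28.69804
City of Sagehill: $20,498.6 × 0.00672 = $137.750592
Elkhorn Township: $20,498.6 × 0.00122 = $25.008292
Stonebridge School District: $20,498.6 × 0.01921 = $393.778106
Total = $585.23503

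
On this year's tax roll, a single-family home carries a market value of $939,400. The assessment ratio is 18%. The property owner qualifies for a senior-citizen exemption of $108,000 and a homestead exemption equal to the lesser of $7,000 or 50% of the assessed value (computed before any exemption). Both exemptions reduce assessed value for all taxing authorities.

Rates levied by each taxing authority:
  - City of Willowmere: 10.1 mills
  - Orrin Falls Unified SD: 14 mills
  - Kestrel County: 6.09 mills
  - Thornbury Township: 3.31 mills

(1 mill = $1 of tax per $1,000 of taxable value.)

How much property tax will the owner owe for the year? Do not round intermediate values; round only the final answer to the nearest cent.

Assessed value = $939,400 × 0.18 = $169,092
Homestead exemption = min($7,000, 50% × $169,092) = min($7,000, $84,546) = $7,000 (dollar cap binds)
Taxable value = $169,092 − $108,000 − $7,000 = $54,092
City of Willowmere: $54,092 × 0.0101 = $546.3292
Orrin Falls Unified SD: $54,092 × 0.014 = $757.288
Kestrel County: $54,092 × 0.00609 = $329.42028
Thornbury Township: $54,092 × 0.00331 = $179.04452
Total = $1,812.082

$1,812.08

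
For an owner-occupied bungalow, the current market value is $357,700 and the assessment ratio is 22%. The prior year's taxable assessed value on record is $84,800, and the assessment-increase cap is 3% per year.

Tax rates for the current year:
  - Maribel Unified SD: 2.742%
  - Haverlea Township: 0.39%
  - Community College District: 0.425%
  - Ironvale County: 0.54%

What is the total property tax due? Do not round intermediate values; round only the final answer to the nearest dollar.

$3,224

Uncapped assessed value = $357,700 × 0.22 = $78,694
Cap limit = $84,800 × 1.03 = $87,344
Taxable assessed value = min($78,694, $87,344) = $78,694 (cap does not bind)
Maribel Unified SD: $78,694 × 0.02742 = $2,157.78948
Haverlea Township: $78,694 × 0.0039 = $306.9066
Community College District: $78,694 × 0.00425 = $334.4495
Ironvale County: $78,694 × 0.0054 = $424.9476
Total = $3,224.09318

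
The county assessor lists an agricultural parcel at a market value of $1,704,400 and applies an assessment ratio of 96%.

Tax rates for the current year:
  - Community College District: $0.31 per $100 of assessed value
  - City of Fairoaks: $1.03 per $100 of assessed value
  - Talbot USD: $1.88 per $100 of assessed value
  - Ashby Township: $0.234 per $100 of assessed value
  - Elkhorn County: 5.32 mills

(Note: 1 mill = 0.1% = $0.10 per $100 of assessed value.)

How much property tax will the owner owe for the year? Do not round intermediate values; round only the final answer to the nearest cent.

$65,219.89

Assessed value = $1,704,400 × 0.96 = $1,636,224
Community College District: $1,636,224 × 0.0031 = $5,072.2944
City of Fairoaks: $1,636,224 × 0.0103 = $16,853.1072
Talbot USD: $1,636,224 × 0.0188 = $30,761.0112
Ashby Township: $1,636,224 × 0.00234 = $3,828.76416
Elkhorn County: $1,636,224 × 0.00532 = $8,704.71168
Total = $65,219.88864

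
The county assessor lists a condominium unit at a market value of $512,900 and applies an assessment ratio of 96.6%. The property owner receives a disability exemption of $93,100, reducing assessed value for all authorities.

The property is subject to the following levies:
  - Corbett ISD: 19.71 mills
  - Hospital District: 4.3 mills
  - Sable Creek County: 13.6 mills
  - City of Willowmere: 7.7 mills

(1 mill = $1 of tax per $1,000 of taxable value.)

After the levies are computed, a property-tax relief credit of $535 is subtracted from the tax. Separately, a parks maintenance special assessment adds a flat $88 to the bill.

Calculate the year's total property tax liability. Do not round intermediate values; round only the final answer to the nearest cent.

Assessed value = $512,900 × 0.966 = $495,461.4
Taxable value = $495,461.4 − $93,100 = $402,361.4
Corbett ISD: $402,361.4 × 0.01971 = $7,930.543194
Hospital District: $402,361.4 × 0.0043 = $1,730.15402
Sable Creek County: $402,361.4 × 0.0136 = $5,472.11504
City of Willowmere: $402,361.4 × 0.0077 = $3,098.18278
Levies subtotal = $18,230.995034
After credit = $18,230.995034 − $535 = $17,695.995034
Total = $17,695.995034 + $88 = $17,783.995034

$17,784.00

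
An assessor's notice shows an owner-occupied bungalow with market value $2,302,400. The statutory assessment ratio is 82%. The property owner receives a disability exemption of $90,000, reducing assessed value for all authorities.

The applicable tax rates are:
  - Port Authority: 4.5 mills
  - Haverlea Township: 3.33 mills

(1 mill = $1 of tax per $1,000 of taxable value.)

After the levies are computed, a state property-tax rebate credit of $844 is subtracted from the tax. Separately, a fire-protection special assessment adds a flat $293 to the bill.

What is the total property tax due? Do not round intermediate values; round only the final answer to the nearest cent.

Assessed value = $2,302,400 × 0.82 = $1,887,968
Taxable value = $1,887,968 − $90,000 = $1,797,968
Port Authority: $1,797,968 × 0.0045 = $8,090.856
Haverlea Township: $1,797,968 × 0.00333 = $5,987.23344
Levies subtotal = $14,078.08944
After credit = $14,078.08944 − $844 = $13,234.08944
Total = $13,234.08944 + $293 = $13,527.08944

$13,527.09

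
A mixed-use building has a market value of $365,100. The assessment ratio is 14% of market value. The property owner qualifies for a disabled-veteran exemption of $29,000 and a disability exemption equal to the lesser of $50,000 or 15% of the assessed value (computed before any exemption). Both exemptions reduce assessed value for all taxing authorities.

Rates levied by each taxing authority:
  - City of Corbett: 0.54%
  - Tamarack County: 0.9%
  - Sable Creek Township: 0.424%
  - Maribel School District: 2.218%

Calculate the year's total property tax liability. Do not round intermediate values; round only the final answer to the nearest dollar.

$590

Assessed value = $365,100 × 0.14 = $51,114
Disability exemption = min($50,000, 15% × $51,114) = min($50,000, $7,667.1) = $7,667.1 (percentage binds)
Taxable value = $51,114 − $29,000 − $7,667.1 = $14,446.9
City of Corbett: $14,446.9 × 0.0054 = $78.01326
Tamarack County: $14,446.9 × 0.009 = $130.0221
Sable Creek Township: $14,446.9 × 0.00424 = $61.254856
Maribel School District: $14,446.9 × 0.02218 = $320.432242
Total = $589.722458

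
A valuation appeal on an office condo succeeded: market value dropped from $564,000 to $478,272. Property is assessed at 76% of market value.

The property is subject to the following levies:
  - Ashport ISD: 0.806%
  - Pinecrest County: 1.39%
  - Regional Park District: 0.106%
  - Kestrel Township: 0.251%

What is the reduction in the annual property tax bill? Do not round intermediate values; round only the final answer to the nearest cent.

$1,663.36

Old assessed value = $564,000 × 0.76 = $428,640
New assessed value = $478,272 × 0.76 = $363,486.72
Combined rate = 0.00806 + 0.0139 + 0.00106 + 0.00251 = 0.02553
Old tax = $428,640 × 0.02553 = $10,943.1792
New tax = $363,486.72 × 0.02553 = $9,279.8159616
Reduction = $10,943.1792 − $9,279.8159616 = $1,663.3632384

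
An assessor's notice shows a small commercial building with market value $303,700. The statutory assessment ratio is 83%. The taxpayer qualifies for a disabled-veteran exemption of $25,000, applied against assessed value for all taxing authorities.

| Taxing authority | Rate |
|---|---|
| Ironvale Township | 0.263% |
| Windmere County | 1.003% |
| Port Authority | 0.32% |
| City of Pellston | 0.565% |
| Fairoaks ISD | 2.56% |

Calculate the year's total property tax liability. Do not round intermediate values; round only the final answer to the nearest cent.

$10,697.31

Assessed value = $303,700 × 0.83 = $252,071
Taxable value = $252,071 − $25,000 = $227,071
Ironvale Township: $227,071 × 0.00263 = $597.19673
Windmere County: $227,071 × 0.01003 = $2,277.52213
Port Authority: $227,071 × 0.0032 = $726.6272
City of Pellston: $227,071 × 0.00565 = $1,282.95115
Fairoaks ISD: $227,071 × 0.0256 = $5,813.0176
Total = $597.19673 + $2,277.52213 + $726.6272 + $1,282.95115 + $5,813.0176 = $10,697.31481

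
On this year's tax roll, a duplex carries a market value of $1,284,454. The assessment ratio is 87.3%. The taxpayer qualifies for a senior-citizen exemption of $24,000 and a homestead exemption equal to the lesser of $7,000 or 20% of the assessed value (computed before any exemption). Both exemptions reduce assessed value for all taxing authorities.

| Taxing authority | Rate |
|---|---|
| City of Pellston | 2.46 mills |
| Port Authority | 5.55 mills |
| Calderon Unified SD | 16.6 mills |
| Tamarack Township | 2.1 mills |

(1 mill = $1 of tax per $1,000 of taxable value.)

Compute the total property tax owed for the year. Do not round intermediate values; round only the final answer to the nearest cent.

Assessed value = $1,284,454 × 0.873 = $1,121,328.342
Homestead exemption = min($7,000, 20% × $1,121,328.342) = min($7,000, $224,265.6684) = $7,000 (dollar cap binds)
Taxable value = $1,121,328.342 − $24,000 − $7,000 = $1,090,328.342
City of Pellston: $1,090,328.342 × 0.00246 = $2,682.20772132
Port Authority: $1,090,328.342 × 0.00555 = $6,051.3222981
Calderon Unified SD: $1,090,328.342 × 0.0166 = $18,099.4504772
Tamarack Township: $1,090,328.342 × 0.0021 = $2,289.6895182
Total = $29,122.67001482

$29,122.67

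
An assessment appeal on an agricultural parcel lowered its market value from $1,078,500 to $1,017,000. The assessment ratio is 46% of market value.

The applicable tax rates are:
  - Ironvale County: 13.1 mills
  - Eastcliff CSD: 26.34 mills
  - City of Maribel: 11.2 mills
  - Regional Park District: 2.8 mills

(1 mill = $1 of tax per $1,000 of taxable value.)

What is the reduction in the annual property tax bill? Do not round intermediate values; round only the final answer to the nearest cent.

Old assessed value = $1,078,500 × 0.46 = $496,110
New assessed value = $1,017,000 × 0.46 = $467,820
Combined rate = 0.0131 + 0.02634 + 0.0112 + 0.0028 = 0.05344
Old tax = $496,110 × 0.05344 = $26,512.1184
New tax = $467,820 × 0.05344 = $25,000.3008
Reduction = $26,512.1184 − $25,000.3008 = $1,511.8176

$1,511.82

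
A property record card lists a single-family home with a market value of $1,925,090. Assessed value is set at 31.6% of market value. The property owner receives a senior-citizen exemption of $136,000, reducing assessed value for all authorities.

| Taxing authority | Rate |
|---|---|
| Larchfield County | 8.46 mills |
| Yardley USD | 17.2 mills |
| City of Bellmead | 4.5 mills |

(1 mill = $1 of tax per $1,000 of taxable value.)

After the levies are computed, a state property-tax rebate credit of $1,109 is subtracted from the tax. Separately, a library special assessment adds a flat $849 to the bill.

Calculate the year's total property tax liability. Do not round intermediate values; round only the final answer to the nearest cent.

Assessed value = $1,925,090 × 0.316 = $608,328.44
Taxable value = $608,328.44 − $136,000 = $472,328.44
Larchfield County: $472,328.44 × 0.00846 = $3,995.8986024
Yardley USD: $472,328.44 × 0.0172 = $8,124.049168
City of Bellmead: $472,328.44 × 0.0045 = $2,125.47798
Levies subtotal = $14,245.4257504
After credit = $14,245.4257504 − $1,109 = $13,136.4257504
Total = $13,136.4257504 + $849 = $13,985.4257504

$13,985.43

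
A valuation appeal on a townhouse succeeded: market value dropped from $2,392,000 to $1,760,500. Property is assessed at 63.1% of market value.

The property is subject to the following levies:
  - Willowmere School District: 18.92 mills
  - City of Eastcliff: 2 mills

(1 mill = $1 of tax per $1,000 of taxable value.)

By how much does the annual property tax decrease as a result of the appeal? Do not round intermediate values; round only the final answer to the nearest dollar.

$8,336

Old assessed value = $2,392,000 × 0.631 = $1,509,352
New assessed value = $1,760,500 × 0.631 = $1,110,875.5
Combined rate = 0.01892 + 0.002 = 0.02092
Old tax = $1,509,352 × 0.02092 = $31,575.64384
New tax = $1,110,875.5 × 0.02092 = $23,239.51546
Reduction = $31,575.64384 − $23,239.51546 = $8,336.12838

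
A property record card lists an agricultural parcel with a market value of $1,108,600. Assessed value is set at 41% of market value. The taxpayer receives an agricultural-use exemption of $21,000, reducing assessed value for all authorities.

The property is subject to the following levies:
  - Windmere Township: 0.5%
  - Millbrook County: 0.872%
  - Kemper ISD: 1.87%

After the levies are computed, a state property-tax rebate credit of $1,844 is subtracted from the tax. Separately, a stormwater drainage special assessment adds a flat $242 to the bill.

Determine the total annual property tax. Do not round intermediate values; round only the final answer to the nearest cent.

$12,452.91

Assessed value = $1,108,600 × 0.41 = $454,526
Taxable value = $454,526 − $21,000 = $433,526
Windmere Township: $433,526 × 0.005 = $2,167.63
Millbrook County: $433,526 × 0.00872 = $3,780.34672
Kemper ISD: $433,526 × 0.0187 = $8,106.9362
Levies subtotal = $14,054.91292
After credit = $14,054.91292 − $1,844 = $12,210.91292
Total = $12,210.91292 + $242 = $12,452.91292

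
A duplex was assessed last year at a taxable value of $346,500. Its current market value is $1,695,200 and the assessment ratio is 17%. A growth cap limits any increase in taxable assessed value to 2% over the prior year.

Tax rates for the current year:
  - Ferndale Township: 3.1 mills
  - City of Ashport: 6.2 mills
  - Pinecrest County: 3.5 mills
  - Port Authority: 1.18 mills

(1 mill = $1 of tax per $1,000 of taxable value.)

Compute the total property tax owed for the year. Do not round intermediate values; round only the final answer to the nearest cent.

$4,028.81

Uncapped assessed value = $1,695,200 × 0.17 = $288,184
Cap limit = $346,500 × 1.02 = $353,430
Taxable assessed value = min($288,184, $353,430) = $288,184 (cap does not bind)
Ferndale Township: $288,184 × 0.0031 = $893.3704
City of Ashport: $288,184 × 0.0062 = $1,786.7408
Pinecrest County: $288,184 × 0.0035 = $1,008.644
Port Authority: $288,184 × 0.00118 = $340.05712
Total = $4,028.81232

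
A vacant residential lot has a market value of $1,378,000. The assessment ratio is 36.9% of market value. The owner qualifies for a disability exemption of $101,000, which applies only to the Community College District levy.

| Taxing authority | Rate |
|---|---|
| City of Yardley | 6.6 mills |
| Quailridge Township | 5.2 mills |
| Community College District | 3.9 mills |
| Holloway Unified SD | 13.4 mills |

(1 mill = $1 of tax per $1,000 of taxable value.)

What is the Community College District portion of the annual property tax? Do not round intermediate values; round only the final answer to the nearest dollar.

Assessed value = $1,378,000 × 0.369 = $508,482
Community College District taxable value = $508,482 − $101,000 = $407,482
Community College District levy = $407,482 × 0.0039 = $1,589.1798

$1,589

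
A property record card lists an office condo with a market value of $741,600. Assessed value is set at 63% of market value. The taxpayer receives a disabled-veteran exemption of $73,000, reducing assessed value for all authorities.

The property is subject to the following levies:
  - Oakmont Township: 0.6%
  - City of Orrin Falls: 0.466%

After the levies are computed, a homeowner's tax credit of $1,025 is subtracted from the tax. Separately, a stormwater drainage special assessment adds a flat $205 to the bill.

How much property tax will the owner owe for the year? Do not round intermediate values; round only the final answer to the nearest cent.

Assessed value = $741,600 × 0.63 = $467,208
Taxable value = $467,208 − $73,000 = $394,208
Oakmont Township: $394,208 × 0.006 = $2,365.248
City of Orrin Falls: $394,208 × 0.00466 = $1,837.00928
Levies subtotal = $4,202.25728
After credit = $4,202.25728 − $1,025 = $3,177.25728
Total = $3,177.25728 + $205 = $3,382.25728

$3,382.26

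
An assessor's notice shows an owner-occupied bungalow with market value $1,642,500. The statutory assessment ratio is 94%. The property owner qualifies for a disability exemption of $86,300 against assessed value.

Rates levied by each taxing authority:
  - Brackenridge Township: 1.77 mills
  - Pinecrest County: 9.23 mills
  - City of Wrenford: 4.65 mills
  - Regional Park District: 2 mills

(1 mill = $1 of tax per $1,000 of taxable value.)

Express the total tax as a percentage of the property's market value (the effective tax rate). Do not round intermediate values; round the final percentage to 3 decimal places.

Assessed value = $1,642,500 × 0.94 = $1,543,950
Taxable value = $1,543,950 − $86,300 = $1,457,650
Brackenridge Township: $1,457,650 × 0.00177 = $2,580.0405
Pinecrest County: $1,457,650 × 0.00923 = $13,454.1095
City of Wrenford: $1,457,650 × 0.00465 = $6,778.0725
Regional Park District: $1,457,650 × 0.002 = $2,915.3
Total tax = $25,727.5225
Effective rate = $25,727.5225 ÷ $1,642,500 = 1.566% of market value

1.566%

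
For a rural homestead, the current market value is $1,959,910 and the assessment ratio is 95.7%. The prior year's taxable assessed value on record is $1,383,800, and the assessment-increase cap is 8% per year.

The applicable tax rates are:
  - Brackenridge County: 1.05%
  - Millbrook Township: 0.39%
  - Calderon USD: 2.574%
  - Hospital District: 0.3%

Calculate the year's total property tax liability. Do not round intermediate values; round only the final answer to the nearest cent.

Uncapped assessed value = $1,959,910 × 0.957 = $1,875,633.87
Cap limit = $1,383,800 × 1.08 = $1,494,504
Taxable assessed value = min($1,875,633.87, $1,494,504) = $1,494,504 (cap binds)
Brackenridge County: $1,494,504 × 0.0105 = $15,692.292
Millbrook Township: $1,494,504 × 0.0039 = $5,828.5656
Calderon USD: $1,494,504 × 0.02574 = $38,468.53296
Hospital District: $1,494,504 × 0.003 = $4,483.512
Total = $64,472.90256

$64,472.90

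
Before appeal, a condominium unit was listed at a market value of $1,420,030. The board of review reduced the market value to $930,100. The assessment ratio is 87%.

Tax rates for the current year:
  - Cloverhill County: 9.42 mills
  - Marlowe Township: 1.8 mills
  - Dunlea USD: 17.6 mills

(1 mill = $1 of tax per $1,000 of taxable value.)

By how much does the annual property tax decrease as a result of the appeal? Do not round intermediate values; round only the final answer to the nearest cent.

$12,284.21

Old assessed value = $1,420,030 × 0.87 = $1,235,426.1
New assessed value = $930,100 × 0.87 = $809,187
Combined rate = 0.00942 + 0.0018 + 0.0176 = 0.02882
Old tax = $1,235,426.1 × 0.02882 = $35,604.980202
New tax = $809,187 × 0.02882 = $23,320.76934
Reduction = $35,604.980202 − $23,320.76934 = $12,284.210862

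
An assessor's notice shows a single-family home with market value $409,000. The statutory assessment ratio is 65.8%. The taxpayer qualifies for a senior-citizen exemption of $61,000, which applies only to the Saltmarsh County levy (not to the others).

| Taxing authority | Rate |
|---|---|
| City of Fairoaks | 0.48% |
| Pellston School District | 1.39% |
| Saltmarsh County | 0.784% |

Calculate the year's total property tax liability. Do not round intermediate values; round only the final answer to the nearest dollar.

Assessed value = $409,000 × 0.658 = $269,122
City of Fairoaks: $269,122 × 0.0048 = $1,291.7856
Pellston School District: $269,122 × 0.0139 = $3,740.7958
Saltmarsh County: ($269,122 − $61,000) × 0.00784 = $208,122 × 0.00784 = $1,631.67648
Total = $6,664.25788

$6,664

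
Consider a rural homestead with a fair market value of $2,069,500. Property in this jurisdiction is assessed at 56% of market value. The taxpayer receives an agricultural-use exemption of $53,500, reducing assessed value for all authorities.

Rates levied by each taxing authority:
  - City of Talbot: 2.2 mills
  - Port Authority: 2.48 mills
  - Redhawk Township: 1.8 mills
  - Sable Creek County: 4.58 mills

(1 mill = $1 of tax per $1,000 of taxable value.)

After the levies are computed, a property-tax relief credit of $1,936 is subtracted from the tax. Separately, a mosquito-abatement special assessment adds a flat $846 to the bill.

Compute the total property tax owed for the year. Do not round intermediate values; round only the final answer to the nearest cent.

$11,135.95

Assessed value = $2,069,500 × 0.56 = $1,158,920
Taxable value = $1,158,920 − $53,500 = $1,105,420
City of Talbot: $1,105,420 × 0.0022 = $2,431.924
Port Authority: $1,105,420 × 0.00248 = $2,741.4416
Redhawk Township: $1,105,420 × 0.0018 = $1,989.756
Sable Creek County: $1,105,420 × 0.00458 = $5,062.8236
Levies subtotal = $12,225.9452
After credit = $12,225.9452 − $1,936 = $10,289.9452
Total = $10,289.9452 + $846 = $11,135.9452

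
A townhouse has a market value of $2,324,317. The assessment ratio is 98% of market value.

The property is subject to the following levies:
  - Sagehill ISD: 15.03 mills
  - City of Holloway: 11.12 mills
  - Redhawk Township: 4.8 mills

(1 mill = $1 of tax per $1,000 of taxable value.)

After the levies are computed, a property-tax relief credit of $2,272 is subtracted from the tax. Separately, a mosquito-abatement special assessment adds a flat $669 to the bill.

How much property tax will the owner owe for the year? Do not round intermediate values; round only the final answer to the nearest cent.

$68,895.86

Assessed value = $2,324,317 × 0.98 = $2,277,830.66
Sagehill ISD: $2,277,830.66 × 0.01503 = $34,235.7948198
City of Holloway: $2,277,830.66 × 0.01112 = $25,329.4769392
Redhawk Township: $2,277,830.66 × 0.0048 = $10,933.587168
Levies subtotal = $70,498.858927
After credit = $70,498.858927 − $2,272 = $68,226.858927
Total = $68,226.858927 + $669 = $68,895.858927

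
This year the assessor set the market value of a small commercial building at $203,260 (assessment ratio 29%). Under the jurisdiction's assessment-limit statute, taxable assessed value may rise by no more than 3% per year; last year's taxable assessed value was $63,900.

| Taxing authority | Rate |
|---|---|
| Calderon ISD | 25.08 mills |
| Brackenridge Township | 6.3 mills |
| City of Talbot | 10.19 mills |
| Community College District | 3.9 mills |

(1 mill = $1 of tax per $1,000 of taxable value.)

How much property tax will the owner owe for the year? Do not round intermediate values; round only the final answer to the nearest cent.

Uncapped assessed value = $203,260 × 0.29 = $58,945.4
Cap limit = $63,900 × 1.03 = $65,817
Taxable assessed value = min($58,945.4, $65,817) = $58,945.4 (cap does not bind)
Calderon ISD: $58,945.4 × 0.02508 = $1,478.350632
Brackenridge Township: $58,945.4 × 0.0063 = $371.35602
City of Talbot: $58,945.4 × 0.01019 = $600.653626
Community College District: $58,945.4 × 0.0039 = $229.88706
Total = $2,680.247338

$2,680.25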